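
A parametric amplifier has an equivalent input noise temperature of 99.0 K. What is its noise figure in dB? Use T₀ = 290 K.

1.28 dB

F = 1 + T_e/T₀ = 1 + 99.0/290 = 1.34138
NF = 10 log₁₀(1.34138) = 1.28 dB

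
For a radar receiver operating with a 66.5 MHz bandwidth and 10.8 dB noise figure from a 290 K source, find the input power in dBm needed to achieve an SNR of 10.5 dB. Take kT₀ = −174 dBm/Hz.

Sensitivity = −174 + 10 log₁₀(B) + NF + SNR_min
= −174 + 78.23 + 10.8 + 10.5
= −74.47 dBm → −74.5 dBm

−74.5 dBm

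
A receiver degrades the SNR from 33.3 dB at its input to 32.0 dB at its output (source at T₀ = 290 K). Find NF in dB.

NF (dB) = SNR_in(dB) − SNR_out(dB) when the source is at T₀
NF = 33.3 − 32.0 = 1.3 dB

1.3 dB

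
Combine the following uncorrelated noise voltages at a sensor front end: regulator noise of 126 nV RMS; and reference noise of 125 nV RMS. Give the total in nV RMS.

177 nV

Uncorrelated sources add in power (mean-square): V_tot = √(ΣV_i²)
V_tot = √[(1.26×10⁻⁷)² + (1.25×10⁻⁷)²] = 1.77×10⁻⁷ V = 177 nV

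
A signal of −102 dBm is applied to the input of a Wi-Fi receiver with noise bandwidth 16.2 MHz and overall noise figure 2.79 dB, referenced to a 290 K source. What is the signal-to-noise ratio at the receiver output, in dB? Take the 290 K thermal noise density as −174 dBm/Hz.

−2.9 dB

Noise floor: N = −174 + 10 log₁₀(B) + NF
10 log₁₀(1.62×10⁷) = 72.1 dB
N = −174 + 72.1 + 2.79 = −99.11 dBm
SNR = P_sig − N = −102 − (−99.11) = −2.89 dB → −2.9 dB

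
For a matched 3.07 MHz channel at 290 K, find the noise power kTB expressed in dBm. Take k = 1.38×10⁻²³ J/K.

P_n = kTB = 1.38×10⁻²³ × 290 × 3.07×10⁶ = 1.23×10⁻¹⁴ W
In dBm: 10 log₁₀(1.23×10⁻¹⁴ / 10⁻³) = −109.1 dBm

−109.1 dBm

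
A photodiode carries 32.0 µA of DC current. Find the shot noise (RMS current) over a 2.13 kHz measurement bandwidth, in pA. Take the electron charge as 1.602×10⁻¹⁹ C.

148 pA

I_n = √(2qI·B)
2qI·B = 2 × 1.602×10⁻¹⁹ × 3.20×10⁻⁵ × 2.13×10³ = 2.18×10⁻²⁰ A²
I_n = √(2.18×10⁻²⁰) = 1.48×10⁻¹⁰ A = 148 pA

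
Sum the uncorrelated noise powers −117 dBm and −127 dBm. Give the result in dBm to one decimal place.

−116.6 dBm

Convert to linear, add, convert back:
P₁ = 2.00×10⁻¹⁵ W, P₂ = 2.00×10⁻¹⁶ W
P_tot = 2.19×10⁻¹⁵ W → 10 log₁₀(P_tot / 10⁻³) = −116.6 dBm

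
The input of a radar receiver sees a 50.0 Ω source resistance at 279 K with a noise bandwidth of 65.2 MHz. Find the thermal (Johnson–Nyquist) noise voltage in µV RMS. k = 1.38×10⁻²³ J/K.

V_n = √(4kTRB)
4kTRB = 4 × 1.38×10⁻²³ × 279 × 5.00×10¹ × 6.52×10⁷ = 5.02×10⁻¹¹ V²
V_n = √(5.02×10⁻¹¹) = 7.09×10⁻⁶ V = 7.09 µV

7.09 µV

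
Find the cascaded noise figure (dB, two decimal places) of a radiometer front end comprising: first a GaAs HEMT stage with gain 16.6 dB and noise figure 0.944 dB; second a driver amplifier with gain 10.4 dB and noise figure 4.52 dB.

Convert to linear (a loss of L dB is a gain of −L dB): F_i = 10^(NF_i/10), G_i = 10^(G_i,dB/10)
  Stage 1: F_1 = 10^(0.944/10) = 1.243, G_1 = 10^(16.6/10) = 45.71
  Stage 2: F_2 = 10^(4.52/10) = 2.831, G_2 = 10^(10.4/10) = 10.96
Friis cascade:
  F = 1.243 + (2.831 − 1)/45.71 = 1.283
NF = 10 log₁₀(1.283) = 1.08 dB

1.08 dB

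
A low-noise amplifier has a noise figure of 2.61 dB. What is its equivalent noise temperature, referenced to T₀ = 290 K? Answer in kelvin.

239 K

F = 10^(2.61/10) = 1.8239
T_e = (F − 1)·T₀ = (1.8239 − 1) × 290 = 239 K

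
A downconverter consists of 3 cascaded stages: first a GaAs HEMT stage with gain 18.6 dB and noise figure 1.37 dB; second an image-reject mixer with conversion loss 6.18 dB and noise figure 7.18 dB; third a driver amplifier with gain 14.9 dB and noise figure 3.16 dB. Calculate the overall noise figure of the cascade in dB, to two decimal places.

Convert to linear (a loss of L dB is a gain of −L dB): F_i = 10^(NF_i/10), G_i = 10^(G_i,dB/10)
  Stage 1: F_1 = 10^(1.37/10) = 1.371, G_1 = 10^(18.6/10) = 72.44
  Stage 2: F_2 = 10^(7.18/10) = 5.224, G_2 = 10^(−6.18/10) = 0.2410
  Stage 3: F_3 = 10^(3.16/10) = 2.070, G_3 = 10^(14.9/10) = 30.90
Friis cascade:
  F = 1.371 + (5.224 − 1)/72.44 + (2.070 − 1)/17.46 = 1.490
NF = 10 log₁₀(1.490) = 1.73 dB

1.73 dB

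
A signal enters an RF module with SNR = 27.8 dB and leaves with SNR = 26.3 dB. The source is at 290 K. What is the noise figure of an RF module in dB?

NF (dB) = SNR_in(dB) − SNR_out(dB) when the source is at T₀
NF = 27.8 − 26.3 = 1.5 dB

1.5 dB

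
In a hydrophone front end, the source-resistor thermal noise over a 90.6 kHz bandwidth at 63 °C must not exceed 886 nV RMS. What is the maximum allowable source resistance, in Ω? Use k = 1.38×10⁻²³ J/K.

T = 63 °C + 273.15 = 336.15 K
Johnson–Nyquist: V_n = √(4kTRB) ⇒ R = V_n² / (4kTB)
4kTB = 4 × 1.38×10⁻²³ × 336.15 × 9.06×10⁴ = 1.68×10⁻¹⁵
R = (8.86×10⁻⁷)² / 1.68×10⁻¹⁵ = 4.67×10² Ω = 467 Ω

467 Ω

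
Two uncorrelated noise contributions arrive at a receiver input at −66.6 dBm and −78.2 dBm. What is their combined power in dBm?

−66.3 dBm

Convert to linear, add, convert back:
P₁ = 2.19×10⁻¹⁰ W, P₂ = 1.51×10⁻¹¹ W
P_tot = 2.34×10⁻¹⁰ W → 10 log₁₀(P_tot / 10⁻³) = −66.3 dBm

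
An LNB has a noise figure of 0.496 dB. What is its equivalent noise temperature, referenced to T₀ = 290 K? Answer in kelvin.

35.1 K

F = 10^(0.496/10) = 1.12099
T_e = (F − 1)·T₀ = (1.12099 − 1) × 290 = 35.1 K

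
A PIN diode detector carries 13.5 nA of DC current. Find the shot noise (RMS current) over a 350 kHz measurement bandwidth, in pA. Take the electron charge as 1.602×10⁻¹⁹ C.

I_n = √(2qI·B)
2qI·B = 2 × 1.602×10⁻¹⁹ × 1.35×10⁻⁸ × 3.50×10⁵ = 1.51×10⁻²¹ A²
I_n = √(1.51×10⁻²¹) = 3.89×10⁻¹¹ A = 38.9 pA

38.9 pA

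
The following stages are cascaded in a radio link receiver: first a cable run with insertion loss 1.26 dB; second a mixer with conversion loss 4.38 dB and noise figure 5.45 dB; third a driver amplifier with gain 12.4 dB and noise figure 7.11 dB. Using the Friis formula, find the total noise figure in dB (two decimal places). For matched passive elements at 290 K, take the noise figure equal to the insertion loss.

12.98 dB

Convert to linear (a loss of L dB is a gain of −L dB): F_i = 10^(NF_i/10), G_i = 10^(G_i,dB/10)
  Stage 1: F_1 = 10^(1.26/10) = 1.337, G_1 = 10^(−1.26/10) = 0.7482
  Stage 2: F_2 = 10^(5.45/10) = 3.508, G_2 = 10^(−4.38/10) = 0.3648
  Stage 3: F_3 = 10^(7.11/10) = 5.140, G_3 = 10^(12.4/10) = 17.38
Friis cascade:
  F = 1.337 + (3.508 − 1)/0.7482 + (5.140 − 1)/0.2729 = 19.86
NF = 10 log₁₀(19.86) = 12.98 dB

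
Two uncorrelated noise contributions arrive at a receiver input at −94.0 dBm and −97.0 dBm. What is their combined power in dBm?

−92.2 dBm

Convert to linear, add, convert back:
P₁ = 3.98×10⁻¹³ W, P₂ = 2.00×10⁻¹³ W
P_tot = 5.98×10⁻¹³ W → 10 log₁₀(P_tot / 10⁻³) = −92.2 dBm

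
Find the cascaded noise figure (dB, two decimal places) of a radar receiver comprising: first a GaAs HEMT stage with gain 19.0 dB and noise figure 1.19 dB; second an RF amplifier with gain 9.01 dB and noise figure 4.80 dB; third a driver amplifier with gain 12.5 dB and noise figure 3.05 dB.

Convert to linear (a loss of L dB is a gain of −L dB): F_i = 10^(NF_i/10), G_i = 10^(G_i,dB/10)
  Stage 1: F_1 = 10^(1.19/10) = 1.315, G_1 = 10^(19.0/10) = 79.43
  Stage 2: F_2 = 10^(4.80/10) = 3.020, G_2 = 10^(9.01/10) = 7.962
  Stage 3: F_3 = 10^(3.05/10) = 2.018, G_3 = 10^(12.5/10) = 17.78
Friis cascade:
  F = 1.315 + (3.020 − 1)/79.43 + (2.018 − 1)/632.4 = 1.342
NF = 10 log₁₀(1.342) = 1.28 dB

1.28 dB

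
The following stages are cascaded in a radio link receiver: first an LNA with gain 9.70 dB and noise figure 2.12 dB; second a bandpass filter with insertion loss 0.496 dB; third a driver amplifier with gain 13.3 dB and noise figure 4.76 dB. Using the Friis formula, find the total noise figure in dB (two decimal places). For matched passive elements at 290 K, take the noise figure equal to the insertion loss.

2.75 dB

Convert to linear (a loss of L dB is a gain of −L dB): F_i = 10^(NF_i/10), G_i = 10^(G_i,dB/10)
  Stage 1: F_1 = 10^(2.12/10) = 1.629, G_1 = 10^(9.70/10) = 9.333
  Stage 2: F_2 = 10^(0.496/10) = 1.121, G_2 = 10^(−0.496/10) = 0.8921
  Stage 3: F_3 = 10^(4.76/10) = 2.992, G_3 = 10^(13.3/10) = 21.38
Friis cascade:
  F = 1.629 + (1.121 − 1)/9.333 + (2.992 − 1)/8.325 = 1.882
NF = 10 log₁₀(1.882) = 2.75 dB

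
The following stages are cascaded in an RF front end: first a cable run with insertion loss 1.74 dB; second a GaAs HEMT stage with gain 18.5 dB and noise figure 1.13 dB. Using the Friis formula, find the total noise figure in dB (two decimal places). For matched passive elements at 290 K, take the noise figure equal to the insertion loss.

Convert to linear (a loss of L dB is a gain of −L dB): F_i = 10^(NF_i/10), G_i = 10^(G_i,dB/10)
  Stage 1: F_1 = 10^(1.74/10) = 1.493, G_1 = 10^(−1.74/10) = 0.6699
  Stage 2: F_2 = 10^(1.13/10) = 1.297, G_2 = 10^(18.5/10) = 70.79
Friis cascade:
  F = 1.493 + (1.297 − 1)/0.6699 = 1.936
NF = 10 log₁₀(1.936) = 2.87 dB

2.87 dB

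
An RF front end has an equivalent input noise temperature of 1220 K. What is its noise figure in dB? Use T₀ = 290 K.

F = 1 + T_e/T₀ = 1 + 1220/290 = 5.2069
NF = 10 log₁₀(5.2069) = 7.17 dB

7.17 dB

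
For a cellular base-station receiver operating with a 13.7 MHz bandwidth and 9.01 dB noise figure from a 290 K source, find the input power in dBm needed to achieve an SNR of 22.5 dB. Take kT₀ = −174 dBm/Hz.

Sensitivity = −174 + 10 log₁₀(B) + NF + SNR_min
= −174 + 71.37 + 9.01 + 22.5
= −71.12 dBm → −71.1 dBm

−71.1 dBm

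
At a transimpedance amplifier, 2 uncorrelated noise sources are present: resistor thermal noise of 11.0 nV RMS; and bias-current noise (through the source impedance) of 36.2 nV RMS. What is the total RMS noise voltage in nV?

37.8 nV

Uncorrelated sources add in power (mean-square): V_tot = √(ΣV_i²)
V_tot = √[(1.10×10⁻⁸)² + (3.62×10⁻⁸)²] = 3.78×10⁻⁸ V = 37.8 nV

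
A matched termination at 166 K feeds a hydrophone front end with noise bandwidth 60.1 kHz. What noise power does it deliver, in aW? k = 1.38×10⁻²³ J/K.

138 aW

P_n = kTB = 1.38×10⁻²³ × 166 × 6.01×10⁴ = 1.38×10⁻¹⁶ W = 138 aW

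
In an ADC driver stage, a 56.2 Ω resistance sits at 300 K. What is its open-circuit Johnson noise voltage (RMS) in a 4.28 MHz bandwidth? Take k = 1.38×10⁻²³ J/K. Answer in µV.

2.00 µV

V_n = √(4kTRB)
4kTRB = 4 × 1.38×10⁻²³ × 300 × 5.62×10¹ × 4.28×10⁶ = 3.98×10⁻¹² V²
V_n = √(3.98×10⁻¹²) = 2.00×10⁻⁶ V = 2.00 µV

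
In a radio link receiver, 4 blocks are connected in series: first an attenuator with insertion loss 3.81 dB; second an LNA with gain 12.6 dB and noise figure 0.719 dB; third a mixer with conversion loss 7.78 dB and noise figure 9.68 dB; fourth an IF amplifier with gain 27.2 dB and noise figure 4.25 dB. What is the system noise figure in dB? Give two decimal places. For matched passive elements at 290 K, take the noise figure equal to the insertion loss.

7.20 dB

Convert to linear (a loss of L dB is a gain of −L dB): F_i = 10^(NF_i/10), G_i = 10^(G_i,dB/10)
  Stage 1: F_1 = 10^(3.81/10) = 2.404, G_1 = 10^(−3.81/10) = 0.4159
  Stage 2: F_2 = 10^(0.719/10) = 1.180, G_2 = 10^(12.6/10) = 18.20
  Stage 3: F_3 = 10^(9.68/10) = 9.290, G_3 = 10^(−7.78/10) = 0.1667
  Stage 4: F_4 = 10^(4.25/10) = 2.661, G_4 = 10^(27.2/10) = 524.8
Friis cascade:
  F = 2.404 + (1.180 − 1)/0.4159 + (9.290 − 1)/7.568 + (2.661 − 1)/1.262 = 5.249
NF = 10 log₁₀(5.249) = 7.20 dB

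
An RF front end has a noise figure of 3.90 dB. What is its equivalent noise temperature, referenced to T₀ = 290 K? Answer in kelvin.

422 K

F = 10^(3.90/10) = 2.45471
T_e = (F − 1)·T₀ = (2.45471 − 1) × 290 = 422 K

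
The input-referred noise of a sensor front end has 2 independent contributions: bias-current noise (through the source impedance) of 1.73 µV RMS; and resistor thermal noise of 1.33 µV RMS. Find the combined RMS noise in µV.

Uncorrelated sources add in power (mean-square): V_tot = √(ΣV_i²)
V_tot = √[(1.73×10⁻⁶)² + (1.33×10⁻⁶)²] = 2.18×10⁻⁶ V = 2.18 µV

2.18 µV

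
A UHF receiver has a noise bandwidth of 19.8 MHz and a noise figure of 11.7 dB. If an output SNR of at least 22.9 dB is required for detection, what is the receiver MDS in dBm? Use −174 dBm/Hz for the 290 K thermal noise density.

Sensitivity = −174 + 10 log₁₀(B) + NF + SNR_min
= −174 + 72.97 + 11.7 + 22.9
= −66.43 dBm → −66.4 dBm

−66.4 dBm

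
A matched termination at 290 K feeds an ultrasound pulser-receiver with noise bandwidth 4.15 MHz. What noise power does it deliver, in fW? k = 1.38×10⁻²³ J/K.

16.6 fW

P_n = kTB = 1.38×10⁻²³ × 290 × 4.15×10⁶ = 1.66×10⁻¹⁴ W = 16.6 fW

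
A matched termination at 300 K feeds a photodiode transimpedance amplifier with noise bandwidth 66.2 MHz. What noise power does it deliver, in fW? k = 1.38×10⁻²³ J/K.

P_n = kTB = 1.38×10⁻²³ × 300 × 6.62×10⁷ = 2.74×10⁻¹³ W = 274 fW

274 fW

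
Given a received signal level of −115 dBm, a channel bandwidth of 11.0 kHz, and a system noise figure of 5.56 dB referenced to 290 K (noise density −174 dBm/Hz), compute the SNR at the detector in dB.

Noise floor: N = −174 + 10 log₁₀(B) + NF
10 log₁₀(1.10×10⁴) = 40.41 dB
N = −174 + 40.41 + 5.56 = −128.03 dBm
SNR = P_sig − N = −115 − (−128.03) = 13.03 dB → 13.0 dB

13.0 dB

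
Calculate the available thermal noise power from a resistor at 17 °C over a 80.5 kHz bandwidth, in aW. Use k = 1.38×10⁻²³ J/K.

T = 17 °C + 273.15 = 290.15 K
P_n = kTB = 1.38×10⁻²³ × 290.15 × 8.05×10⁴ = 3.22×10⁻¹⁶ W = 322 aW

322 aW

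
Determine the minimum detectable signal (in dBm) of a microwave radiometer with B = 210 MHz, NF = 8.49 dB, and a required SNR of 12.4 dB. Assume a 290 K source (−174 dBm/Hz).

Sensitivity = −174 + 10 log₁₀(B) + NF + SNR_min
= −174 + 83.22 + 8.49 + 12.4
= −69.89 dBm → −69.9 dBm

−69.9 dBm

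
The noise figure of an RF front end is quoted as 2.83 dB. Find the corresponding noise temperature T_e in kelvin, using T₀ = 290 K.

F = 10^(2.83/10) = 1.91867
T_e = (F − 1)·T₀ = (1.91867 − 1) × 290 = 266 K

266 K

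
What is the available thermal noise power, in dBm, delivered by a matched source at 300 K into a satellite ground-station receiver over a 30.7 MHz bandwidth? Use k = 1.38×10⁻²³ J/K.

−99.0 dBm

P_n = kTB = 1.38×10⁻²³ × 300 × 3.07×10⁷ = 1.27×10⁻¹³ W
In dBm: 10 log₁₀(1.27×10⁻¹³ / 10⁻³) = −99.0 dBm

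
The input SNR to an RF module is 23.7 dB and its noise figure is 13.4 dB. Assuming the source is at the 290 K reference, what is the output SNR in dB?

10.3 dB

By definition F = SNR_in/SNR_out, so in dB: SNR_out = SNR_in − NF
SNR_out = 23.7 − 13.4 = 10.3 dB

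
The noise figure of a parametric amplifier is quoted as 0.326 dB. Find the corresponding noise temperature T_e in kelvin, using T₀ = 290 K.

22.6 K

F = 10^(0.326/10) = 1.07795
T_e = (F − 1)·T₀ = (1.07795 − 1) × 290 = 22.6 K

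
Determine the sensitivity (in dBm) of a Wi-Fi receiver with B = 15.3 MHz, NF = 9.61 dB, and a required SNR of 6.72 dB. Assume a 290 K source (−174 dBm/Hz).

−85.8 dBm

Sensitivity = −174 + 10 log₁₀(B) + NF + SNR_min
= −174 + 71.85 + 9.61 + 6.72
= −85.82 dBm → −85.8 dBm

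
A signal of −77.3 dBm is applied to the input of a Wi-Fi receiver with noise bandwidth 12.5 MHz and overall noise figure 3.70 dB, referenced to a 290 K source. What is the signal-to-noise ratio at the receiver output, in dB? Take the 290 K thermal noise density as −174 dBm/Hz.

Noise floor: N = −174 + 10 log₁₀(B) + NF
10 log₁₀(1.25×10⁷) = 70.97 dB
N = −174 + 70.97 + 3.70 = −99.33 dBm
SNR = P_sig − N = −77.3 − (−99.33) = 22.03 dB → 22.0 dB

22.0 dB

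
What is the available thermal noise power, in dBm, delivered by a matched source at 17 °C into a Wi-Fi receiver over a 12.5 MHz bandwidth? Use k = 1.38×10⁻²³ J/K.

−103.0 dBm

T = 17 °C + 273.15 = 290.15 K
P_n = kTB = 1.38×10⁻²³ × 290.15 × 1.25×10⁷ = 5.01×10⁻¹⁴ W
In dBm: 10 log₁₀(5.01×10⁻¹⁴ / 10⁻³) = −103.0 dBm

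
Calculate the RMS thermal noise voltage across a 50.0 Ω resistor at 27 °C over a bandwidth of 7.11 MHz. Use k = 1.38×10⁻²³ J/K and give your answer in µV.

2.43 µV

T = 27 °C + 273.15 = 300.15 K
V_n = √(4kTRB)
4kTRB = 4 × 1.38×10⁻²³ × 300.15 × 5.00×10¹ × 7.11×10⁶ = 5.89×10⁻¹² V²
V_n = √(5.89×10⁻¹²) = 2.43×10⁻⁶ V = 2.43 µV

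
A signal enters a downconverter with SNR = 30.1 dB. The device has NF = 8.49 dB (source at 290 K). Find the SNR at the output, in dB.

By definition F = SNR_in/SNR_out, so in dB: SNR_out = SNR_in − NF
SNR_out = 30.1 − 8.49 = 21.61 dB

21.61 dB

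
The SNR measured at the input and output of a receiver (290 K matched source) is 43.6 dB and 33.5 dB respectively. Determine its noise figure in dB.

10.1 dB

NF (dB) = SNR_in(dB) − SNR_out(dB) when the source is at T₀
NF = 43.6 − 33.5 = 10.1 dB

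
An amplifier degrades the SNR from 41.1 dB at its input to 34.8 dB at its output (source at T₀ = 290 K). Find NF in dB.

NF (dB) = SNR_in(dB) − SNR_out(dB) when the source is at T₀
NF = 41.1 − 34.8 = 6.3 dB

6.3 dB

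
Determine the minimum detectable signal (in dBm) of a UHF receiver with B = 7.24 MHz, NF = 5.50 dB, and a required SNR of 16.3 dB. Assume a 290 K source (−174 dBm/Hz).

Sensitivity = −174 + 10 log₁₀(B) + NF + SNR_min
= −174 + 68.6 + 5.50 + 16.3
= −83.60 dBm → −83.6 dBm

−83.6 dBm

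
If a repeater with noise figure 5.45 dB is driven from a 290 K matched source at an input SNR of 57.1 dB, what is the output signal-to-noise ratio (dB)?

By definition F = SNR_in/SNR_out, so in dB: SNR_out = SNR_in − NF
SNR_out = 57.1 − 5.45 = 51.65 dB

51.65 dB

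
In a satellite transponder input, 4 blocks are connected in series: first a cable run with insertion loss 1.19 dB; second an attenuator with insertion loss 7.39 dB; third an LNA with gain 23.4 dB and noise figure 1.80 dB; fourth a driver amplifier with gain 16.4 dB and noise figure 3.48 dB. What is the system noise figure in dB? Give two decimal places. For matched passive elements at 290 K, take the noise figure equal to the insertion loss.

Convert to linear (a loss of L dB is a gain of −L dB): F_i = 10^(NF_i/10), G_i = 10^(G_i,dB/10)
  Stage 1: F_1 = 10^(1.19/10) = 1.315, G_1 = 10^(−1.19/10) = 0.7603
  Stage 2: F_2 = 10^(7.39/10) = 5.483, G_2 = 10^(−7.39/10) = 0.1824
  Stage 3: F_3 = 10^(1.80/10) = 1.514, G_3 = 10^(23.4/10) = 218.8
  Stage 4: F_4 = 10^(3.48/10) = 2.228, G_4 = 10^(16.4/10) = 43.65
Friis cascade:
  F = 1.315 + (5.483 − 1)/0.7603 + (1.514 − 1)/0.1387 + (2.228 − 1)/30.34 = 10.95
NF = 10 log₁₀(10.95) = 10.40 dB

10.40 dB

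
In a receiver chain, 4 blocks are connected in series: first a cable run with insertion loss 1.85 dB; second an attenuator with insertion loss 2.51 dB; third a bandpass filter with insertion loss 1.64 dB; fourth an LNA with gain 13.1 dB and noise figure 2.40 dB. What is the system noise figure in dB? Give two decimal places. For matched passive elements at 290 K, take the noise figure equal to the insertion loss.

8.40 dB

Convert to linear (a loss of L dB is a gain of −L dB): F_i = 10^(NF_i/10), G_i = 10^(G_i,dB/10)
  Stage 1: F_1 = 10^(1.85/10) = 1.531, G_1 = 10^(−1.85/10) = 0.6531
  Stage 2: F_2 = 10^(2.51/10) = 1.782, G_2 = 10^(−2.51/10) = 0.5610
  Stage 3: F_3 = 10^(1.64/10) = 1.459, G_3 = 10^(−1.64/10) = 0.6855
  Stage 4: F_4 = 10^(2.40/10) = 1.738, G_4 = 10^(13.1/10) = 20.42
Friis cascade:
  F = 1.531 + (1.782 − 1)/0.6531 + (1.459 − 1)/0.3664 + (1.738 − 1)/0.2512 = 6.918
NF = 10 log₁₀(6.918) = 8.40 dB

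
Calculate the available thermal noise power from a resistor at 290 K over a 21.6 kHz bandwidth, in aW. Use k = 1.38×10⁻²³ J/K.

P_n = kTB = 1.38×10⁻²³ × 290 × 2.16×10⁴ = 8.64×10⁻¹⁷ W = 86.4 aW

86.4 aW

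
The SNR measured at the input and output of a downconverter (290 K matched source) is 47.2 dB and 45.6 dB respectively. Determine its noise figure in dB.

1.6 dB

NF (dB) = SNR_in(dB) − SNR_out(dB) when the source is at T₀
NF = 47.2 − 45.6 = 1.6 dB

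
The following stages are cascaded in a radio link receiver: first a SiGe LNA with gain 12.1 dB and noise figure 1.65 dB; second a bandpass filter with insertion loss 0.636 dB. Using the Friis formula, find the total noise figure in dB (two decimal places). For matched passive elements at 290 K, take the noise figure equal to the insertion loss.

Convert to linear (a loss of L dB is a gain of −L dB): F_i = 10^(NF_i/10), G_i = 10^(G_i,dB/10)
  Stage 1: F_1 = 10^(1.65/10) = 1.462, G_1 = 10^(12.1/10) = 16.22
  Stage 2: F_2 = 10^(0.636/10) = 1.158, G_2 = 10^(−0.636/10) = 0.8638
Friis cascade:
  F = 1.462 + (1.158 − 1)/16.22 = 1.472
NF = 10 log₁₀(1.472) = 1.68 dB

1.68 dB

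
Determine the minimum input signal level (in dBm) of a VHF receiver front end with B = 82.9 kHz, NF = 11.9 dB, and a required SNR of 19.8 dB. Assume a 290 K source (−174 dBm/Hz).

−93.1 dBm

Sensitivity = −174 + 10 log₁₀(B) + NF + SNR_min
= −174 + 49.19 + 11.9 + 19.8
= −93.11 dBm → −93.1 dBm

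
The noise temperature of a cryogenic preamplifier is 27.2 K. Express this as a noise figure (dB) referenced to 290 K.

F = 1 + T_e/T₀ = 1 + 27.2/290 = 1.09379
NF = 10 log₁₀(1.09379) = 0.389 dB

0.389 dB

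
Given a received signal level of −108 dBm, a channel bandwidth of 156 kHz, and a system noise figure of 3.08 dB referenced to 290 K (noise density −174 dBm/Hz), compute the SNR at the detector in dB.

Noise floor: N = −174 + 10 log₁₀(B) + NF
10 log₁₀(1.56×10⁵) = 51.93 dB
N = −174 + 51.93 + 3.08 = −118.99 dBm
SNR = P_sig − N = −108 − (−118.99) = 10.99 dB → 11.0 dB

11.0 dB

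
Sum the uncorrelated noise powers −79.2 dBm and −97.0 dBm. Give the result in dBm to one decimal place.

Convert to linear, add, convert back:
P₁ = 1.20×10⁻¹¹ W, P₂ = 2.00×10⁻¹³ W
P_tot = 1.22×10⁻¹¹ W → 10 log₁₀(P_tot / 10⁻³) = −79.1 dBm

−79.1 dBm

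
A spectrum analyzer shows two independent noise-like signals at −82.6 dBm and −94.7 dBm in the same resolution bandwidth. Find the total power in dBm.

Convert to linear, add, convert back:
P₁ = 5.50×10⁻¹² W, P₂ = 3.39×10⁻¹³ W
P_tot = 5.83×10⁻¹² W → 10 log₁₀(P_tot / 10⁻³) = −82.3 dBm

−82.3 dBm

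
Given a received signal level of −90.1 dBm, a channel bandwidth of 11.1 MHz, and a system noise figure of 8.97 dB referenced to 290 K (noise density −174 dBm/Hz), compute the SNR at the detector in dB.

4.5 dB

Noise floor: N = −174 + 10 log₁₀(B) + NF
10 log₁₀(1.11×10⁷) = 70.45 dB
N = −174 + 70.45 + 8.97 = −94.58 dBm
SNR = P_sig − N = −90.1 − (−94.58) = 4.48 dB → 4.5 dB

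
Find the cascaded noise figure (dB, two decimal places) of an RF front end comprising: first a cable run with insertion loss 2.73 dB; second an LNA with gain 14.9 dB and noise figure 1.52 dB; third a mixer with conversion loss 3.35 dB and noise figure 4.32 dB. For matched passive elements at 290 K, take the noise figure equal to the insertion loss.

Convert to linear (a loss of L dB is a gain of −L dB): F_i = 10^(NF_i/10), G_i = 10^(G_i,dB/10)
  Stage 1: F_1 = 10^(2.73/10) = 1.875, G_1 = 10^(−2.73/10) = 0.5333
  Stage 2: F_2 = 10^(1.52/10) = 1.419, G_2 = 10^(14.9/10) = 30.90
  Stage 3: F_3 = 10^(4.32/10) = 2.704, G_3 = 10^(−3.35/10) = 0.4624
Friis cascade:
  F = 1.875 + (1.419 − 1)/0.5333 + (2.704 − 1)/16.48 = 2.764
NF = 10 log₁₀(2.764) = 4.42 dB

4.42 dB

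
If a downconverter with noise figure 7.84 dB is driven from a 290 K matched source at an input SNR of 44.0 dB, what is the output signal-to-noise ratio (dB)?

36.16 dB

By definition F = SNR_in/SNR_out, so in dB: SNR_out = SNR_in − NF
SNR_out = 44.0 − 7.84 = 36.16 dB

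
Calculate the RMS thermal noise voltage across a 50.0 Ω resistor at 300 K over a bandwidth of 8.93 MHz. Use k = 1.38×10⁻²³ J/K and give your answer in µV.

V_n = √(4kTRB)
4kTRB = 4 × 1.38×10⁻²³ × 300 × 5.00×10¹ × 8.93×10⁶ = 7.39×10⁻¹² V²
V_n = √(7.39×10⁻¹²) = 2.72×10⁻⁶ V = 2.72 µV

2.72 µV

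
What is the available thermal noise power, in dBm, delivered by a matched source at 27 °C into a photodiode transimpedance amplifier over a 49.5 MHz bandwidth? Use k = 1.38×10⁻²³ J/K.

T = 27 °C + 273.15 = 300.15 K
P_n = kTB = 1.38×10⁻²³ × 300.15 × 4.95×10⁷ = 2.05×10⁻¹³ W
In dBm: 10 log₁₀(2.05×10⁻¹³ / 10⁻³) = −96.9 dBm

−96.9 dBm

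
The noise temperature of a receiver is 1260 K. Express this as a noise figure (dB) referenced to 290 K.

F = 1 + T_e/T₀ = 1 + 1260/290 = 5.34483
NF = 10 log₁₀(5.34483) = 7.28 dB

7.28 dB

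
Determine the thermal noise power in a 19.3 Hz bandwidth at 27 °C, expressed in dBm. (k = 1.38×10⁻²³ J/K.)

−161.0 dBm

T = 27 °C + 273.15 = 300.15 K
P_n = kTB = 1.38×10⁻²³ × 300.15 × 1.93×10¹ = 7.99×10⁻²⁰ W
In dBm: 10 log₁₀(7.99×10⁻²⁰ / 10⁻³) = −161.0 dBm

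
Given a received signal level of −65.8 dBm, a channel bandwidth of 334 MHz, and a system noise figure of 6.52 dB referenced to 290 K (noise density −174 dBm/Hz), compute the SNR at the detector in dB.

16.4 dB

Noise floor: N = −174 + 10 log₁₀(B) + NF
10 log₁₀(3.34×10⁸) = 85.24 dB
N = −174 + 85.24 + 6.52 = −82.24 dBm
SNR = P_sig − N = −65.8 − (−82.24) = 16.44 dB → 16.4 dB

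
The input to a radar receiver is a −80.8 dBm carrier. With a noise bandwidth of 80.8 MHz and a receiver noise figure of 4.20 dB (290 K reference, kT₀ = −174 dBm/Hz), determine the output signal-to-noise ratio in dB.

Noise floor: N = −174 + 10 log₁₀(B) + NF
10 log₁₀(8.08×10⁷) = 79.07 dB
N = −174 + 79.07 + 4.20 = −90.73 dBm
SNR = P_sig − N = −80.8 − (−90.73) = 9.93 dB → 9.9 dB

9.9 dB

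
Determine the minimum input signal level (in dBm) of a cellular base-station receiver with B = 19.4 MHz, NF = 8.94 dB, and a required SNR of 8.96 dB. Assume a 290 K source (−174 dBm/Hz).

Sensitivity = −174 + 10 log₁₀(B) + NF + SNR_min
= −174 + 72.88 + 8.94 + 8.96
= −83.22 dBm → −83.2 dBm

−83.2 dBm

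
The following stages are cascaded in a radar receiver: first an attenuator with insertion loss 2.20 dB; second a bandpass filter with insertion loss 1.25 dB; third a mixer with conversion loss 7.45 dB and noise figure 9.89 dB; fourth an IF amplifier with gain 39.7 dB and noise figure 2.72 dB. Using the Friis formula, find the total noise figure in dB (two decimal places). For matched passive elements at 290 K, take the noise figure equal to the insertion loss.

15.09 dB

Convert to linear (a loss of L dB is a gain of −L dB): F_i = 10^(NF_i/10), G_i = 10^(G_i,dB/10)
  Stage 1: F_1 = 10^(2.20/10) = 1.660, G_1 = 10^(−2.20/10) = 0.6026
  Stage 2: F_2 = 10^(1.25/10) = 1.334, G_2 = 10^(−1.25/10) = 0.7499
  Stage 3: F_3 = 10^(9.89/10) = 9.750, G_3 = 10^(−7.45/10) = 0.1799
  Stage 4: F_4 = 10^(2.72/10) = 1.871, G_4 = 10^(39.7/10) = 9333
Friis cascade:
  F = 1.660 + (1.334 − 1)/0.6026 + (9.750 − 1)/0.4519 + (1.871 − 1)/0.08128 = 32.29
NF = 10 log₁₀(32.29) = 15.09 dB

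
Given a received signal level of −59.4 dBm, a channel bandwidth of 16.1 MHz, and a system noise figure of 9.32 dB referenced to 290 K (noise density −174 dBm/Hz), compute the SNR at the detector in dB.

Noise floor: N = −174 + 10 log₁₀(B) + NF
10 log₁₀(1.61×10⁷) = 72.07 dB
N = −174 + 72.07 + 9.32 = −92.61 dBm
SNR = P_sig − N = −59.4 − (−92.61) = 33.21 dB → 33.2 dB

33.2 dB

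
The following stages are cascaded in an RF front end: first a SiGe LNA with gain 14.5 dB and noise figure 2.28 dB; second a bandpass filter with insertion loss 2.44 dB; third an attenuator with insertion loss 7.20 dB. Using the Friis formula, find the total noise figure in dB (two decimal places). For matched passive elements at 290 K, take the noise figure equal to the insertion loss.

Convert to linear (a loss of L dB is a gain of −L dB): F_i = 10^(NF_i/10), G_i = 10^(G_i,dB/10)
  Stage 1: F_1 = 10^(2.28/10) = 1.690, G_1 = 10^(14.5/10) = 28.18
  Stage 2: F_2 = 10^(2.44/10) = 1.754, G_2 = 10^(−2.44/10) = 0.5702
  Stage 3: F_3 = 10^(7.20/10) = 5.248, G_3 = 10^(−7.20/10) = 0.1905
Friis cascade:
  F = 1.690 + (1.754 − 1)/28.18 + (5.248 − 1)/16.07 = 1.982
NF = 10 log₁₀(1.982) = 2.97 dB

2.97 dB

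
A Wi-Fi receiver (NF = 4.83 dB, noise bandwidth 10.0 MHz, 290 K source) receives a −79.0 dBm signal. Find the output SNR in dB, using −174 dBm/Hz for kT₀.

20.2 dB

Noise floor: N = −174 + 10 log₁₀(B) + NF
10 log₁₀(1.00×10⁷) = 70 dB
N = −174 + 70 + 4.83 = −99.17 dBm
SNR = P_sig − N = −79.0 − (−99.17) = 20.17 dB → 20.2 dB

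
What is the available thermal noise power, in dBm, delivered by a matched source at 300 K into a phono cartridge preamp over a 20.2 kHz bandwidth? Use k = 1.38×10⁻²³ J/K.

P_n = kTB = 1.38×10⁻²³ × 300 × 2.02×10⁴ = 8.36×10⁻¹⁷ W
In dBm: 10 log₁₀(8.36×10⁻¹⁷ / 10⁻³) = −130.8 dBm

−130.8 dBm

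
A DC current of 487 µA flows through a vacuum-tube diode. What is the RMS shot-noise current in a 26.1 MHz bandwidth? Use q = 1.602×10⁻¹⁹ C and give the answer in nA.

63.8 nA

I_n = √(2qI·B)
2qI·B = 2 × 1.602×10⁻¹⁹ × 4.87×10⁻⁴ × 2.61×10⁷ = 4.07×10⁻¹⁵ A²
I_n = √(4.07×10⁻¹⁵) = 6.38×10⁻⁸ A = 63.8 nA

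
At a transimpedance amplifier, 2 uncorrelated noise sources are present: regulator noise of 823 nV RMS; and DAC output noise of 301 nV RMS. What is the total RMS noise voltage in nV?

Uncorrelated sources add in power (mean-square): V_tot = √(ΣV_i²)
V_tot = √[(8.23×10⁻⁷)² + (3.01×10⁻⁷)²] = 8.76×10⁻⁷ V = 876 nV

876 nV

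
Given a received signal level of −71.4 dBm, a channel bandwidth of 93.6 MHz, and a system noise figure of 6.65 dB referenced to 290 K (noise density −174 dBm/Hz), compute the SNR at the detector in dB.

Noise floor: N = −174 + 10 log₁₀(B) + NF
10 log₁₀(9.36×10⁷) = 79.71 dB
N = −174 + 79.71 + 6.65 = −87.64 dBm
SNR = P_sig − N = −71.4 − (−87.64) = 16.24 dB → 16.2 dB

16.2 dB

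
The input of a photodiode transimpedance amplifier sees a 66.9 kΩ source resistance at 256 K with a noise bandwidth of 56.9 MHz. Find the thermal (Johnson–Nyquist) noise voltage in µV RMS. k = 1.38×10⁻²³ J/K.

V_n = √(4kTRB)
4kTRB = 4 × 1.38×10⁻²³ × 256 × 6.69×10⁴ × 5.69×10⁷ = 5.38×10⁻⁸ V²
V_n = √(5.38×10⁻⁸) = 2.32×10⁻⁴ V = 232 µV

232 µV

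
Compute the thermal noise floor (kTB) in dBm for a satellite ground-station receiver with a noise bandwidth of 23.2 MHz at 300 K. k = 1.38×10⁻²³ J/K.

P_n = kTB = 1.38×10⁻²³ × 300 × 2.32×10⁷ = 9.60×10⁻¹⁴ W
In dBm: 10 log₁₀(9.60×10⁻¹⁴ / 10⁻³) = −100.2 dBm

−100.2 dBm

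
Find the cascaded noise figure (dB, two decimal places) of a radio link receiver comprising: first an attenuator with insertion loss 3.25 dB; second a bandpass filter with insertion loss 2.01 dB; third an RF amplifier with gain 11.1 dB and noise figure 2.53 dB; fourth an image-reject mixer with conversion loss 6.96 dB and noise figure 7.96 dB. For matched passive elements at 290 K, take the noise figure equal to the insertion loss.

Convert to linear (a loss of L dB is a gain of −L dB): F_i = 10^(NF_i/10), G_i = 10^(G_i,dB/10)
  Stage 1: F_1 = 10^(3.25/10) = 2.113, G_1 = 10^(−3.25/10) = 0.4732
  Stage 2: F_2 = 10^(2.01/10) = 1.589, G_2 = 10^(−2.01/10) = 0.6295
  Stage 3: F_3 = 10^(2.53/10) = 1.791, G_3 = 10^(11.1/10) = 12.88
  Stage 4: F_4 = 10^(7.96/10) = 6.252, G_4 = 10^(−6.96/10) = 0.2014
Friis cascade:
  F = 2.113 + (1.589 − 1)/0.4732 + (1.791 − 1)/0.2979 + (6.252 − 1)/3.837 = 7.380
NF = 10 log₁₀(7.380) = 8.68 dB

8.68 dB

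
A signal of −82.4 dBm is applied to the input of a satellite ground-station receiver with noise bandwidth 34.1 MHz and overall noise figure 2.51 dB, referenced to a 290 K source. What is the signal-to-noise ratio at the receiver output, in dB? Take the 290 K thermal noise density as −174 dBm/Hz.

13.8 dB

Noise floor: N = −174 + 10 log₁₀(B) + NF
10 log₁₀(3.41×10⁷) = 75.33 dB
N = −174 + 75.33 + 2.51 = −96.16 dBm
SNR = P_sig − N = −82.4 − (−96.16) = 13.76 dB → 13.8 dB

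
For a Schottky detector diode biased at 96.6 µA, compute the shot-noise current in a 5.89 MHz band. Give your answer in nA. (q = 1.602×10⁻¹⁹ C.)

I_n = √(2qI·B)
2qI·B = 2 × 1.602×10⁻¹⁹ × 9.66×10⁻⁵ × 5.89×10⁶ = 1.82×10⁻¹⁶ A²
I_n = √(1.82×10⁻¹⁶) = 1.35×10⁻⁸ A = 13.5 nA

13.5 nA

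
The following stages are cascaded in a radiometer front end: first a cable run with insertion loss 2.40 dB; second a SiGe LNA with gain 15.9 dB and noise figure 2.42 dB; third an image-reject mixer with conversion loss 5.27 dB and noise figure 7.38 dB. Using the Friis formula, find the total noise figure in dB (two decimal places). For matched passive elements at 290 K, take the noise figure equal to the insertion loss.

5.10 dB

Convert to linear (a loss of L dB is a gain of −L dB): F_i = 10^(NF_i/10), G_i = 10^(G_i,dB/10)
  Stage 1: F_1 = 10^(2.40/10) = 1.738, G_1 = 10^(−2.40/10) = 0.5754
  Stage 2: F_2 = 10^(2.42/10) = 1.746, G_2 = 10^(15.9/10) = 38.90
  Stage 3: F_3 = 10^(7.38/10) = 5.470, G_3 = 10^(−5.27/10) = 0.2972
Friis cascade:
  F = 1.738 + (1.746 − 1)/0.5754 + (5.470 − 1)/22.39 = 3.234
NF = 10 log₁₀(3.234) = 5.10 dB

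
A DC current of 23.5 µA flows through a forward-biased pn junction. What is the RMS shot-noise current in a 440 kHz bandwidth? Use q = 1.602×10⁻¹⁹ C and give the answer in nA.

1.82 nA

I_n = √(2qI·B)
2qI·B = 2 × 1.602×10⁻¹⁹ × 2.35×10⁻⁵ × 4.40×10⁵ = 3.31×10⁻¹⁸ A²
I_n = √(3.31×10⁻¹⁸) = 1.82×10⁻⁹ A = 1.82 nA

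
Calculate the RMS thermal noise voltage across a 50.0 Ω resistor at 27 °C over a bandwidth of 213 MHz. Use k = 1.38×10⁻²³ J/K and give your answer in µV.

T = 27 °C + 273.15 = 300.15 K
V_n = √(4kTRB)
4kTRB = 4 × 1.38×10⁻²³ × 300.15 × 5.00×10¹ × 2.13×10⁸ = 1.76×10⁻¹⁰ V²
V_n = √(1.76×10⁻¹⁰) = 1.33×10⁻⁵ V = 13.3 µV

13.3 µV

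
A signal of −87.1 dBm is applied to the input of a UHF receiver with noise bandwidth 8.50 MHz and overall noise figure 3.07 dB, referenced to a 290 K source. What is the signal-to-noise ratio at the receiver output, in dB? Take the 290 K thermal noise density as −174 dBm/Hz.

14.5 dB

Noise floor: N = −174 + 10 log₁₀(B) + NF
10 log₁₀(8.50×10⁶) = 69.29 dB
N = −174 + 69.29 + 3.07 = −101.64 dBm
SNR = P_sig − N = −87.1 − (−101.64) = 14.54 dB → 14.5 dB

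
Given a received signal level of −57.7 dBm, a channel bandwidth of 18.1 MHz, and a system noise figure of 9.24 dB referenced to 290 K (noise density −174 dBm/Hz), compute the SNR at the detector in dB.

34.5 dB

Noise floor: N = −174 + 10 log₁₀(B) + NF
10 log₁₀(1.81×10⁷) = 72.58 dB
N = −174 + 72.58 + 9.24 = −92.18 dBm
SNR = P_sig − N = −57.7 − (−92.18) = 34.48 dB → 34.5 dB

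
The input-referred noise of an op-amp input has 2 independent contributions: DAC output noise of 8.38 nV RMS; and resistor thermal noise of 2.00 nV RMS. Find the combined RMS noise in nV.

8.62 nV

Uncorrelated sources add in power (mean-square): V_tot = √(ΣV_i²)
V_tot = √[(8.38×10⁻⁹)² + (2.00×10⁻⁹)²] = 8.62×10⁻⁹ V = 8.62 nV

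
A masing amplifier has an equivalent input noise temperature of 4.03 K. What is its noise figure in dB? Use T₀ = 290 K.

F = 1 + T_e/T₀ = 1 + 4.03/290 = 1.0139
NF = 10 log₁₀(1.0139) = 0.060 dB

0.060 dB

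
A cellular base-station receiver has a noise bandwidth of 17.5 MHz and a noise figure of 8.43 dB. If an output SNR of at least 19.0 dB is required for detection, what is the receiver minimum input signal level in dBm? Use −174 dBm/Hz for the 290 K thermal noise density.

−74.1 dBm

Sensitivity = −174 + 10 log₁₀(B) + NF + SNR_min
= −174 + 72.43 + 8.43 + 19.0
= −74.14 dBm → −74.1 dBm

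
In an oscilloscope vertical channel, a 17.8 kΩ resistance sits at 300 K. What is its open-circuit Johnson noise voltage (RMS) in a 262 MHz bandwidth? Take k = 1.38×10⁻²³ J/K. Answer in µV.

278 µV

V_n = √(4kTRB)
4kTRB = 4 × 1.38×10⁻²³ × 300 × 1.78×10⁴ × 2.62×10⁸ = 7.72×10⁻⁸ V²
V_n = √(7.72×10⁻⁸) = 2.78×10⁻⁴ V = 278 µV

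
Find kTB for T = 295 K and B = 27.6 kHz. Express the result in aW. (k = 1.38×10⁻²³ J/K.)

P_n = kTB = 1.38×10⁻²³ × 295 × 2.76×10⁴ = 1.12×10⁻¹⁶ W = 112 aW

112 aW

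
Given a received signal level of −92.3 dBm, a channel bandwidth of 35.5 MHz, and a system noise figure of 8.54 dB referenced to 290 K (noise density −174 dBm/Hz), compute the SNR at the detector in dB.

−2.3 dB

Noise floor: N = −174 + 10 log₁₀(B) + NF
10 log₁₀(3.55×10⁷) = 75.5 dB
N = −174 + 75.5 + 8.54 = −89.96 dBm
SNR = P_sig − N = −92.3 − (−89.96) = −2.34 dB → −2.3 dB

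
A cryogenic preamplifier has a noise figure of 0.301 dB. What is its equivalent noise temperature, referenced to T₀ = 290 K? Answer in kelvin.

F = 10^(0.301/10) = 1.07177
T_e = (F − 1)·T₀ = (1.07177 − 1) × 290 = 20.8 K

20.8 K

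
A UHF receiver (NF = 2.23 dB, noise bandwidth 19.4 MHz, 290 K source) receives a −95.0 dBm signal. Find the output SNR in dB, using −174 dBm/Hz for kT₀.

Noise floor: N = −174 + 10 log₁₀(B) + NF
10 log₁₀(1.94×10⁷) = 72.88 dB
N = −174 + 72.88 + 2.23 = −98.89 dBm
SNR = P_sig − N = −95.0 − (−98.89) = 3.89 dB → 3.9 dB

3.9 dB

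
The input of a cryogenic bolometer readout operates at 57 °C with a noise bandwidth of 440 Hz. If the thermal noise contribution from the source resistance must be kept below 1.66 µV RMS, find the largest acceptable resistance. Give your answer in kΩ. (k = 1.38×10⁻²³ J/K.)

T = 57 °C + 273.15 = 330.15 K
Johnson–Nyquist: V_n = √(4kTRB) ⇒ R = V_n² / (4kTB)
4kTB = 4 × 1.38×10⁻²³ × 330.15 × 4.40×10² = 8.02×10⁻¹⁸
R = (1.66×10⁻⁶)² / 8.02×10⁻¹⁸ = 3.44×10⁵ Ω = 344 kΩ

344 kΩ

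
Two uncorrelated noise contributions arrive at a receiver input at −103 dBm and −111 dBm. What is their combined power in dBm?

−102.4 dBm

Convert to linear, add, convert back:
P₁ = 5.01×10⁻¹⁴ W, P₂ = 7.94×10⁻¹⁵ W
P_tot = 5.81×10⁻¹⁴ W → 10 log₁₀(P_tot / 10⁻³) = −102.4 dBm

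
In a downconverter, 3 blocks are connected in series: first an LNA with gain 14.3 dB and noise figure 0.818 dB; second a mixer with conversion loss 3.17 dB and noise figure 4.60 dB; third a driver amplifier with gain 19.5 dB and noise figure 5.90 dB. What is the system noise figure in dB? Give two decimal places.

Convert to linear (a loss of L dB is a gain of −L dB): F_i = 10^(NF_i/10), G_i = 10^(G_i,dB/10)
  Stage 1: F_1 = 10^(0.818/10) = 1.207, G_1 = 10^(14.3/10) = 26.92
  Stage 2: F_2 = 10^(4.60/10) = 2.884, G_2 = 10^(−3.17/10) = 0.4819
  Stage 3: F_3 = 10^(5.90/10) = 3.890, G_3 = 10^(19.5/10) = 89.13
Friis cascade:
  F = 1.207 + (2.884 − 1)/26.92 + (3.890 − 1)/12.97 = 1.500
NF = 10 log₁₀(1.500) = 1.76 dB

1.76 dB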